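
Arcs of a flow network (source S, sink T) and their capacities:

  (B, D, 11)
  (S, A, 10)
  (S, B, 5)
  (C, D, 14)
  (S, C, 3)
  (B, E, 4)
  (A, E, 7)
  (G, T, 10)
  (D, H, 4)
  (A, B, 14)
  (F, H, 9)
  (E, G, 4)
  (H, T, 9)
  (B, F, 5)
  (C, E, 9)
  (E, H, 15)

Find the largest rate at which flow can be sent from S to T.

13

Augment S→A→E→G→T: bottleneck 4, flow now 4.
Augment S→A→E→H→T: bottleneck 3, flow now 7.
Augment S→B→D→H→T: bottleneck 4, flow now 11.
Augment S→B→E→H→T: bottleneck 1, flow now 12.
Augment S→C→E→H→T: bottleneck 1, flow now 13.
No augmenting path remains; maximum flow = 13.
In the residual graph, reachable from S: {S, A, B, C, D, E, F, H}.
Min-cut edges: E→G (4), H→T (9); capacity 4 + 9 = 13.
This cut is saturated, so no flow can exceed 13.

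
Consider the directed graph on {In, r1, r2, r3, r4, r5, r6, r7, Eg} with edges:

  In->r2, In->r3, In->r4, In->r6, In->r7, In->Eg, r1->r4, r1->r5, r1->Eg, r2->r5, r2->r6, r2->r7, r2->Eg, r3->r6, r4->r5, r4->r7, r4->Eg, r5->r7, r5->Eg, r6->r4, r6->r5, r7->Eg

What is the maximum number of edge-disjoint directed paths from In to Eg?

Assign every edge capacity 1; by Menger, the answer equals the max flow.
Path In→Eg (+1); total 1.
Path In→r2→Eg (+1); total 2.
Path In→r4→Eg (+1); total 3.
Path In→r7→Eg (+1); total 4.
Path In→r6→r5→Eg (+1); total 5.
No residual In→Eg path; max flow = 5.
Certifying cut of size 5: {In→Eg, In→r2, r4→Eg, r5→Eg, r7→Eg}.

5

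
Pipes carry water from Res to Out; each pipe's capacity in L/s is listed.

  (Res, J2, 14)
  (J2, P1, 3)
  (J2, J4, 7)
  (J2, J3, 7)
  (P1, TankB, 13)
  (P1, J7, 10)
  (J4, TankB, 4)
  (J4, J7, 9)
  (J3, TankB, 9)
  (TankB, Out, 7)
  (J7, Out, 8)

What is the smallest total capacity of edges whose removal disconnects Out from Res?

Augment Res→J2→P1→TankB→Out: bottleneck 3, flow now 3.
Augment Res→J2→J4→TankB→Out: bottleneck 4, flow now 7.
Augment Res→J2→J4→J7→Out: bottleneck 3, flow now 10.
Augment Res→J2→J3→TankB→P1→J7→Out: bottleneck 3, flow now 13. (uses reverse residual edge)
Augment Res→J2→J3→TankB→J4→J7→Out: bottleneck 1, flow now 14. (uses reverse residual edge)
No augmenting path remains; maximum flow = 14.
By max-flow min-cut, the minimum cut capacity equals the max flow.
In the residual graph, reachable from Res: {Res}.
Min-cut edges: Res→J2 (14); capacity 14 = 14.

14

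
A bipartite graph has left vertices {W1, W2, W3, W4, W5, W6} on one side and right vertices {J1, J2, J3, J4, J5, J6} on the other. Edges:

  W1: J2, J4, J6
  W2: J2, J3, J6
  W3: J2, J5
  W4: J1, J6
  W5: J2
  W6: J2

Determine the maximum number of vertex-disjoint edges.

Unit-capacity flow: source→left, listed edges, right→sink; max matching = max flow.
Augmenting path W1→J2 (+1); matched 1.
Augmenting path W2→J3 (+1); matched 2.
Augmenting path W3→J5 (+1); matched 3.
Augmenting path W4→J1 (+1); matched 4.
Augmenting path W5→J2→W1→J4 (+1); matched 5.
No augmenting path remains; maximum matching = 5.
König certificate: {W1, W2, W3, W4, J2} is a vertex cover of size 5 (every listed pair touches it), so no matching can be larger.

5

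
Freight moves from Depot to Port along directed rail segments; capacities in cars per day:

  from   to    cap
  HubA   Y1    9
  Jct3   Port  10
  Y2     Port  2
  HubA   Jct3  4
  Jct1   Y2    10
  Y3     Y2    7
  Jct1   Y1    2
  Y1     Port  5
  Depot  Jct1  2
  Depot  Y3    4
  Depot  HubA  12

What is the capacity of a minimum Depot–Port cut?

Augment Depot→HubA→Jct3→Port: bottleneck 4, flow now 4.
Augment Depot→HubA→Y1→Port: bottleneck 5, flow now 9.
Augment Depot→Jct1→Y2→Port: bottleneck 2, flow now 11.
No augmenting path remains; maximum flow = 11.
By max-flow min-cut, the minimum cut capacity equals the max flow.
In the residual graph, reachable from Depot: {Depot, HubA, Jct1, Y3, Y1, Y2}.
Min-cut edges: HubA→Jct3 (4), Y1→Port (5), Y2→Port (2); capacity 4 + 5 + 2 = 11.

11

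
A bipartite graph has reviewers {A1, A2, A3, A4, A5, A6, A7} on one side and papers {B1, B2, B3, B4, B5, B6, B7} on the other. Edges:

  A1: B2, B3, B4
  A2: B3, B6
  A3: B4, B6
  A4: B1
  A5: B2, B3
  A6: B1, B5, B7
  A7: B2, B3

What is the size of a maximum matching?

Unit-capacity flow: source→left, listed edges, right→sink; max matching = max flow.
Augmenting path A1→B2 (+1); matched 1.
Augmenting path A2→B3 (+1); matched 2.
Augmenting path A3→B4 (+1); matched 3.
Augmenting path A4→B1 (+1); matched 4.
Augmenting path A6→B5 (+1); matched 5.
Augmenting path A5→B3→A2→B6 (+1); matched 6.
No augmenting path remains; maximum matching = 6.
König certificate: {A4, A6, B2, B3, B4, B6} is a vertex cover of size 6 (every listed pair touches it), so no matching can be larger.

6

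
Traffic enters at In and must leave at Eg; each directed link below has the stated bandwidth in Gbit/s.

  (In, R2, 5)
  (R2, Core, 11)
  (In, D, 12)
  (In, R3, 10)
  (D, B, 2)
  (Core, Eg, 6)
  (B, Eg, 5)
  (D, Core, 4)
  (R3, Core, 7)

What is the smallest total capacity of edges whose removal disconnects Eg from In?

8

Augment In→R2→Core→Eg: bottleneck 5, flow now 5.
Augment In→D→B→Eg: bottleneck 2, flow now 7.
Augment In→D→Core→Eg: bottleneck 1, flow now 8.
No augmenting path remains; maximum flow = 8.
By max-flow min-cut, the minimum cut capacity equals the max flow.
In the residual graph, reachable from In: {In, R2, D, R3, Core}.
Min-cut edges: D→B (2), Core→Eg (6); capacity 2 + 6 = 8.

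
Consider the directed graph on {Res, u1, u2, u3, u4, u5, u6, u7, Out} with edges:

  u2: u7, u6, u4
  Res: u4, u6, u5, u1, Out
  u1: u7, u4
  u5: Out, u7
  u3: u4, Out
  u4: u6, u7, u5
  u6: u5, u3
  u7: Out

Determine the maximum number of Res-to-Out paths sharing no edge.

4

Assign every edge capacity 1; by Menger, the answer equals the max flow.
Path Res→Out (+1); total 1.
Path Res→u5→Out (+1); total 2.
Path Res→u1→u7→Out (+1); total 3.
Path Res→u6→u3→Out (+1); total 4.
No residual Res→Out path; max flow = 4.
Certifying cut of size 4: {Res→Out, u5→Out, u6→u3, u7→Out}.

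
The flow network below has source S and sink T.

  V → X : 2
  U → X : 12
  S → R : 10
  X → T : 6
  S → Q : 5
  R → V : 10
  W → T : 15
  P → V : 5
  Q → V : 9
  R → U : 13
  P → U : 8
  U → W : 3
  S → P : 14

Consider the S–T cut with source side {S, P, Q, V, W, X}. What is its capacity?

Edges leaving {S, P, Q, V, W, X}: S→R (10), P→U (8), W→T (15), X→T (6).
Cut capacity = 10 + 8 + 15 + 6 = 39.

39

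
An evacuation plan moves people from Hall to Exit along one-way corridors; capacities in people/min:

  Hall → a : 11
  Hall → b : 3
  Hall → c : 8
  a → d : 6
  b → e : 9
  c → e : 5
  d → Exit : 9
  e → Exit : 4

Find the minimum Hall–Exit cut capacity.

Augment Hall→a→d→Exit: bottleneck 6, flow now 6.
Augment Hall→b→e→Exit: bottleneck 3, flow now 9.
Augment Hall→c→e→Exit: bottleneck 1, flow now 10.
No augmenting path remains; maximum flow = 10.
By max-flow min-cut, the minimum cut capacity equals the max flow.
In the residual graph, reachable from Hall: {Hall, a, b, c, e}.
Min-cut edges: a→d (6), e→Exit (4); capacity 6 + 4 = 10.

10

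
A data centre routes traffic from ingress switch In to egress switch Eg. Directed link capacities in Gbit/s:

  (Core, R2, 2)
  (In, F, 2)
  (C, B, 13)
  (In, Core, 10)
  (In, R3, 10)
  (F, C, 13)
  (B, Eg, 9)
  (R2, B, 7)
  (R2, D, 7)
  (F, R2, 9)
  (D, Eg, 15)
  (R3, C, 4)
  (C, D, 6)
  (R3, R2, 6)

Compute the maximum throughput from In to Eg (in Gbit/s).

14

Augment In→F→C→D→Eg: bottleneck 2, flow now 2.
Augment In→Core→R2→D→Eg: bottleneck 2, flow now 4.
Augment In→R3→C→D→Eg: bottleneck 4, flow now 8.
Augment In→R3→R2→D→Eg: bottleneck 5, flow now 13.
Augment In→R3→R2→B→Eg: bottleneck 1, flow now 14.
No augmenting path remains; maximum flow = 14.
In the residual graph, reachable from In: {In, Core}.
Min-cut edges: In→F (2), In→R3 (10), Core→R2 (2); capacity 2 + 10 + 2 = 14.
This cut is saturated, so no flow can exceed 14.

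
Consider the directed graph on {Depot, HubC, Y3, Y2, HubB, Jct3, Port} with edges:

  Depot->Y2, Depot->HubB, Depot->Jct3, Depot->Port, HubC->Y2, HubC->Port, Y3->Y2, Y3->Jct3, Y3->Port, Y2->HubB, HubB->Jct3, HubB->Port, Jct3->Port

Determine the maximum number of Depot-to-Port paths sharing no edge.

3

Assign every edge capacity 1; by Menger, the answer equals the max flow.
Path Depot→Port (+1); total 1.
Path Depot→HubB→Port (+1); total 2.
Path Depot→Jct3→Port (+1); total 3.
No residual Depot→Port path; max flow = 3.
Certifying cut of size 3: {Depot→Port, HubB→Port, Jct3→Port}.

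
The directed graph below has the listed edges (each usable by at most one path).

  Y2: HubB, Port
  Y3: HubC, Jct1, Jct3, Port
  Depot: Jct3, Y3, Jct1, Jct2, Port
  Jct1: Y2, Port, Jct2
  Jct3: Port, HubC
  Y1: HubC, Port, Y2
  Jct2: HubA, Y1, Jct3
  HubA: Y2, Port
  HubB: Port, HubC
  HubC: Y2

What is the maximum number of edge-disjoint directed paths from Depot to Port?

5

Assign every edge capacity 1; by Menger, the answer equals the max flow.
Path Depot→Port (+1); total 1.
Path Depot→Y3→Port (+1); total 2.
Path Depot→Jct1→Port (+1); total 3.
Path Depot→Jct3→Port (+1); total 4.
Path Depot→Jct2→Y1→Port (+1); total 5.
No residual Depot→Port path; max flow = 5.
Certifying cut of size 5: {Depot→Jct1, Depot→Jct2, Depot→Jct3, Depot→Port, Depot→Y3}.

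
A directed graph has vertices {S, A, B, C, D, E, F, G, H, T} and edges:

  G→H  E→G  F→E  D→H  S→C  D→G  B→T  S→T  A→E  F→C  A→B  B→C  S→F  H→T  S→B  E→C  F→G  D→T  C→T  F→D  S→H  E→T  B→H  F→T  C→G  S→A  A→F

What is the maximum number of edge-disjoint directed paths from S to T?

6

Assign every edge capacity 1; by Menger, the answer equals the max flow.
Path S→T (+1); total 1.
Path S→B→T (+1); total 2.
Path S→C→T (+1); total 3.
Path S→F→T (+1); total 4.
Path S→H→T (+1); total 5.
Path S→A→E→T (+1); total 6.
No residual S→T path; max flow = 6.
Certifying cut of size 6: {S→A, S→B, S→C, S→F, S→H, S→T}.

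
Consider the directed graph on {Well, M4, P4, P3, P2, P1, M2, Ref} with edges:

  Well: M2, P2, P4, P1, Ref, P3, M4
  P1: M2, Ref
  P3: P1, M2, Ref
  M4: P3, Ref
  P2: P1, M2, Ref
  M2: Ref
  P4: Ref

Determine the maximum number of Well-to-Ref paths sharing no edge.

7

Assign every edge capacity 1; by Menger, the answer equals the max flow.
Path Well→Ref (+1); total 1.
Path Well→M4→Ref (+1); total 2.
Path Well→P4→Ref (+1); total 3.
Path Well→P3→Ref (+1); total 4.
Path Well→P2→Ref (+1); total 5.
Path Well→P1→Ref (+1); total 6.
Path Well→M2→Ref (+1); total 7.
No residual Well→Ref path; max flow = 7.
Certifying cut of size 7: {Well→M2, Well→M4, Well→P1, Well→P2, Well→P3, Well→P4, Well→Ref}.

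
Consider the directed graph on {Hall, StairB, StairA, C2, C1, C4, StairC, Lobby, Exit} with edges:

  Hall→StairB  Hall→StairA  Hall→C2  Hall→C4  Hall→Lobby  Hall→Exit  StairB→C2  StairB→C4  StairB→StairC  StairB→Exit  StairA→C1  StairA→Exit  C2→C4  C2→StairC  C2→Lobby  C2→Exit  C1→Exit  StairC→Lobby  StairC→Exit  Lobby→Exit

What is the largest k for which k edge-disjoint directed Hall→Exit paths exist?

Assign every edge capacity 1; by Menger, the answer equals the max flow.
Path Hall→Exit (+1); total 1.
Path Hall→StairB→Exit (+1); total 2.
Path Hall→StairA→Exit (+1); total 3.
Path Hall→C2→Exit (+1); total 4.
Path Hall→Lobby→Exit (+1); total 5.
No residual Hall→Exit path; max flow = 5.
Certifying cut of size 5: {Hall→C2, Hall→Exit, Hall→Lobby, Hall→StairA, Hall→StairB}.

5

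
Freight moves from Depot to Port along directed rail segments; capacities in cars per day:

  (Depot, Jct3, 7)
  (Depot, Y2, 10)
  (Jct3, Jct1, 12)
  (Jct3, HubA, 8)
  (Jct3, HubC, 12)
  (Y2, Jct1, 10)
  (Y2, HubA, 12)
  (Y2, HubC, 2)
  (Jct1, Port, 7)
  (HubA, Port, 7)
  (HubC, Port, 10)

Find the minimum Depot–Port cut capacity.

17

Augment Depot→Jct3→Jct1→Port: bottleneck 7, flow now 7.
Augment Depot→Y2→HubA→Port: bottleneck 7, flow now 14.
Augment Depot→Y2→HubC→Port: bottleneck 2, flow now 16.
Augment Depot→Y2→Jct1→Jct3→HubC→Port: bottleneck 1, flow now 17. (uses reverse residual edge)
No augmenting path remains; maximum flow = 17.
By max-flow min-cut, the minimum cut capacity equals the max flow.
In the residual graph, reachable from Depot: {Depot}.
Min-cut edges: Depot→Jct3 (7), Depot→Y2 (10); capacity 7 + 10 = 17.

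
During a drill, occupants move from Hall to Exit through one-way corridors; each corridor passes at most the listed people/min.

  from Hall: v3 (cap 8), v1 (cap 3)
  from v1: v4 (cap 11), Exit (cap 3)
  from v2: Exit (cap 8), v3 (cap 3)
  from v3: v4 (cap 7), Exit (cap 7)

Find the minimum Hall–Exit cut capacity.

Augment Hall→v1→Exit: bottleneck 3, flow now 3.
Augment Hall→v3→Exit: bottleneck 7, flow now 10.
No augmenting path remains; maximum flow = 10.
By max-flow min-cut, the minimum cut capacity equals the max flow.
In the residual graph, reachable from Hall: {Hall, v3, v4}.
Min-cut edges: Hall→v1 (3), v3→Exit (7); capacity 3 + 7 = 10.

10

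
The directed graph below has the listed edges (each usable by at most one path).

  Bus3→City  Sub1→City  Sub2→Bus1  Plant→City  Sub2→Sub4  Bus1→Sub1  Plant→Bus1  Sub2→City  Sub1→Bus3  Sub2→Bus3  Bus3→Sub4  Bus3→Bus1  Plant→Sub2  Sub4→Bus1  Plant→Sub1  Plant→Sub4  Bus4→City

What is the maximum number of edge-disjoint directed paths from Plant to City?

Assign every edge capacity 1; by Menger, the answer equals the max flow.
Path Plant→City (+1); total 1.
Path Plant→Sub2→City (+1); total 2.
Path Plant→Sub1→City (+1); total 3.
Path Plant→Bus1→Sub1→Bus3→City (+1); total 4.
No residual Plant→City path; max flow = 4.
Certifying cut of size 4: {Bus1→Sub1, Plant→City, Plant→Sub1, Plant→Sub2}.

4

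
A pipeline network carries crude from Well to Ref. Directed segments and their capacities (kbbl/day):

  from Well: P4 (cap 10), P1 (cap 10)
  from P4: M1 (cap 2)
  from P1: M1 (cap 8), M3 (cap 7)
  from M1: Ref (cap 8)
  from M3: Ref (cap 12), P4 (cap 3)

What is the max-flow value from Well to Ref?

Augment Well→P4→M1→Ref: bottleneck 2, flow now 2.
Augment Well→P1→M1→Ref: bottleneck 6, flow now 8.
Augment Well→P1→M3→Ref: bottleneck 4, flow now 12.
No augmenting path remains; maximum flow = 12.
In the residual graph, reachable from Well: {Well, P4}.
Min-cut edges: Well→P1 (10), P4→M1 (2); capacity 10 + 2 = 12.
This cut is saturated, so no flow can exceed 12.

12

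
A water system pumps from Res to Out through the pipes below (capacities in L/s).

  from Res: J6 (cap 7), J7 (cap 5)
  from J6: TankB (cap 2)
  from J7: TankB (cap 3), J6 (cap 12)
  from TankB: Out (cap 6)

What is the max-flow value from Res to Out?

Augment Res→J6→TankB→Out: bottleneck 2, flow now 2.
Augment Res→J7→TankB→Out: bottleneck 3, flow now 5.
No augmenting path remains; maximum flow = 5.
In the residual graph, reachable from Res: {Res, J6, J7}.
Min-cut edges: J6→TankB (2), J7→TankB (3); capacity 2 + 3 = 5.
This cut is saturated, so no flow can exceed 5.

5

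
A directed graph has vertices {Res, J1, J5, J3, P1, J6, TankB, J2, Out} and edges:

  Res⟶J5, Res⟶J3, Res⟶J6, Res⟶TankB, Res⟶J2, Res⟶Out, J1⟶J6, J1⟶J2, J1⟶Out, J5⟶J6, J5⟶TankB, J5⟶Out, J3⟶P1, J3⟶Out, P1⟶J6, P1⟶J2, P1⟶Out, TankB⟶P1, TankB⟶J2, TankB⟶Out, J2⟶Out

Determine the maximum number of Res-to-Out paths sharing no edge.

5

Assign every edge capacity 1; by Menger, the answer equals the max flow.
Path Res→Out (+1); total 1.
Path Res→J5→Out (+1); total 2.
Path Res→J3→Out (+1); total 3.
Path Res→TankB→Out (+1); total 4.
Path Res→J2→Out (+1); total 5.
No residual Res→Out path; max flow = 5.
Certifying cut of size 5: {Res→J2, Res→J3, Res→J5, Res→Out, Res→TankB}.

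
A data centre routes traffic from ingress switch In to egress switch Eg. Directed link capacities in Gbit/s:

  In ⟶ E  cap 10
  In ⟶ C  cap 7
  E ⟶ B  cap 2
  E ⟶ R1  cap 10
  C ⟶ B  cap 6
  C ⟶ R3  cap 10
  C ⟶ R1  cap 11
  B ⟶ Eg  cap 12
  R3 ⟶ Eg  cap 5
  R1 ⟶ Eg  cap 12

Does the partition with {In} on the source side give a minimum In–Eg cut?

Given cut capacity: 10 + 7 = 17.
Augment In→E→B→Eg: bottleneck 2, flow now 2.
Augment In→E→R1→Eg: bottleneck 8, flow now 10.
Augment In→C→B→Eg: bottleneck 6, flow now 16.
Augment In→C→R3→Eg: bottleneck 1, flow now 17.
No augmenting path remains; maximum flow = 17.
Cut capacity 17 equals the max flow, so it is a minimum cut.

Yes — it is a minimum cut (capacity 17).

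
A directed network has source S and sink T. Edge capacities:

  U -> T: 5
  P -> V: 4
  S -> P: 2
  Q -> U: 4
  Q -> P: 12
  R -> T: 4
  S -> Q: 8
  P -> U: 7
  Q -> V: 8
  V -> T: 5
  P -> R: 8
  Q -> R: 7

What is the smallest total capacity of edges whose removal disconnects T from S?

10

Augment S→P→R→T: bottleneck 2, flow now 2.
Augment S→Q→R→T: bottleneck 2, flow now 4.
Augment S→Q→U→T: bottleneck 4, flow now 8.
Augment S→Q→V→T: bottleneck 2, flow now 10.
No augmenting path remains; maximum flow = 10.
By max-flow min-cut, the minimum cut capacity equals the max flow.
In the residual graph, reachable from S: {S}.
Min-cut edges: S→P (2), S→Q (8); capacity 2 + 8 = 10.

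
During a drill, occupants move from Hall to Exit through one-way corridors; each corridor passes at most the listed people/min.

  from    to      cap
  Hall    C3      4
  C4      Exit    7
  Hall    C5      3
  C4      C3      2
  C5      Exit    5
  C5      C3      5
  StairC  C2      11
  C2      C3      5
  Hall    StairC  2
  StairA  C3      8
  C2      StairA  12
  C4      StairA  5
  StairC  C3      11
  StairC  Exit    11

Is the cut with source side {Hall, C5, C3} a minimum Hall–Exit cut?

Given cut capacity: 2 + 5 = 7.
Augment Hall→C5→Exit: bottleneck 3, flow now 3.
Augment Hall→StairC→Exit: bottleneck 2, flow now 5.
No augmenting path remains; maximum flow = 5.
In the residual graph, reachable from Hall: {Hall, C3}.
Min-cut edges: Hall→C5 (3), Hall→StairC (2); capacity 3 + 2 = 5.
Cut capacity 7 exceeds the max flow 5, so it is not minimum.

No — its capacity is 7, but the minimum cut has capacity 5.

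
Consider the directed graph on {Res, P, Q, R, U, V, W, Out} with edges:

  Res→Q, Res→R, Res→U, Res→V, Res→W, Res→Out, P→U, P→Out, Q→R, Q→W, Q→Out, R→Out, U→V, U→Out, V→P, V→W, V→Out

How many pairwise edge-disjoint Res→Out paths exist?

Assign every edge capacity 1; by Menger, the answer equals the max flow.
Path Res→Out (+1); total 1.
Path Res→Q→Out (+1); total 2.
Path Res→R→Out (+1); total 3.
Path Res→U→Out (+1); total 4.
Path Res→V→Out (+1); total 5.
No residual Res→Out path; max flow = 5.
Certifying cut of size 5: {Res→Out, Res→Q, Res→R, Res→U, Res→V}.

5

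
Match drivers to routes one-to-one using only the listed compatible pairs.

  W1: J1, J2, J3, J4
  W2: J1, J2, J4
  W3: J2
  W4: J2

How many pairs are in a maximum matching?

3

Unit-capacity flow: source→left, listed edges, right→sink; max matching = max flow.
Augmenting path W1→J1 (+1); matched 1.
Augmenting path W2→J2 (+1); matched 2.
Augmenting path W3→J2→W2→J4 (+1); matched 3.
No augmenting path remains; maximum matching = 3.
König certificate: {W1, W2, J2} is a vertex cover of size 3 (every listed pair touches it), so no matching can be larger.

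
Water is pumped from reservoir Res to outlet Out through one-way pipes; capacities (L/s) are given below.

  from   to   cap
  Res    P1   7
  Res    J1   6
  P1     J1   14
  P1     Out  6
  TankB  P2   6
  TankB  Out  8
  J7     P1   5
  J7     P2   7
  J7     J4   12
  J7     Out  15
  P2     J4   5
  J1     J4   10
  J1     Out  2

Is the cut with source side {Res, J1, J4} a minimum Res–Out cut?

Given cut capacity: 7 + 2 = 9.
Augment Res→P1→Out: bottleneck 6, flow now 6.
Augment Res→J1→Out: bottleneck 2, flow now 8.
No augmenting path remains; maximum flow = 8.
In the residual graph, reachable from Res: {Res, P1, J1, J4}.
Min-cut edges: P1→Out (6), J1→Out (2); capacity 6 + 2 = 8.
Cut capacity 9 exceeds the max flow 8, so it is not minimum.

No — its capacity is 9, but the minimum cut has capacity 8.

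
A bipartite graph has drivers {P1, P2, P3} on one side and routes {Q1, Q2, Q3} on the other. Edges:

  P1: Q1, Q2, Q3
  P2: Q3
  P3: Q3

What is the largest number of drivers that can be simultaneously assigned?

Unit-capacity flow: source→left, listed edges, right→sink; max matching = max flow.
Augmenting path P1→Q1 (+1); matched 1.
Augmenting path P2→Q3 (+1); matched 2.
No augmenting path remains; maximum matching = 2.
König certificate: {P1, Q3} is a vertex cover of size 2 (every listed pair touches it), so no matching can be larger.

2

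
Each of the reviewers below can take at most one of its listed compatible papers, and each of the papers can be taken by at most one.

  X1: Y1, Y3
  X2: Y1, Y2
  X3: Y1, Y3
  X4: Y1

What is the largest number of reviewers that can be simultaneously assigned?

Unit-capacity flow: source→left, listed edges, right→sink; max matching = max flow.
Augmenting path X1→Y1 (+1); matched 1.
Augmenting path X2→Y2 (+1); matched 2.
Augmenting path X3→Y3 (+1); matched 3.
No augmenting path remains; maximum matching = 3.
König certificate: {X2, Y1, Y3} is a vertex cover of size 3 (every listed pair touches it), so no matching can be larger.

3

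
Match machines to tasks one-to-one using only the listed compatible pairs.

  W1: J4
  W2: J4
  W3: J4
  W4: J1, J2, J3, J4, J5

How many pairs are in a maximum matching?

Unit-capacity flow: source→left, listed edges, right→sink; max matching = max flow.
Augmenting path W1→J4 (+1); matched 1.
Augmenting path W4→J1 (+1); matched 2.
No augmenting path remains; maximum matching = 2.
König certificate: {W4, J4} is a vertex cover of size 2 (every listed pair touches it), so no matching can be larger.

2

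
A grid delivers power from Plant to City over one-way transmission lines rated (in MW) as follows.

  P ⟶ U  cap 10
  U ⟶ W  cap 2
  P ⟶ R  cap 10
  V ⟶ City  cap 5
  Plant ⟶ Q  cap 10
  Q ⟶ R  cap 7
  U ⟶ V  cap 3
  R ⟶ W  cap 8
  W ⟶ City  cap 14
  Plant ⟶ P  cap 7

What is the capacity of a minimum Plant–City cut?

Augment Plant→P→R→W→City: bottleneck 7, flow now 7.
Augment Plant→Q→R→W→City: bottleneck 1, flow now 8.
Augment Plant→Q→R→P→U→V→City: bottleneck 3, flow now 11. (uses reverse residual edge)
Augment Plant→Q→R→P→U→W→City: bottleneck 2, flow now 13. (uses reverse residual edge)
No augmenting path remains; maximum flow = 13.
By max-flow min-cut, the minimum cut capacity equals the max flow.
In the residual graph, reachable from Plant: {Plant, P, Q, R, U}.
Min-cut edges: R→W (8), U→V (3), U→W (2); capacity 8 + 3 + 2 = 13.

13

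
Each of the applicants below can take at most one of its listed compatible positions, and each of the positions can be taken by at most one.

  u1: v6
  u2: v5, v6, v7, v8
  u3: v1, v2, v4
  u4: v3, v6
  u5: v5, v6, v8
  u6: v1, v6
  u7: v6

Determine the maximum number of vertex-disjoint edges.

Unit-capacity flow: source→left, listed edges, right→sink; max matching = max flow.
Augmenting path u1→v6 (+1); matched 1.
Augmenting path u2→v5 (+1); matched 2.
Augmenting path u3→v1 (+1); matched 3.
Augmenting path u4→v3 (+1); matched 4.
Augmenting path u5→v8 (+1); matched 5.
Augmenting path u6→v1→u3→v2 (+1); matched 6.
No augmenting path remains; maximum matching = 6.
König certificate: {u2, u3, u4, u5, u6, v6} is a vertex cover of size 6 (every listed pair touches it), so no matching can be larger.

6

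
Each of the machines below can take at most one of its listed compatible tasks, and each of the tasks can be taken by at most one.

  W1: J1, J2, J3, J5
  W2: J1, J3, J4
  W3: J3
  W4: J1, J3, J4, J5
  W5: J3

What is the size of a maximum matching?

Unit-capacity flow: source→left, listed edges, right→sink; max matching = max flow.
Augmenting path W1→J1 (+1); matched 1.
Augmenting path W2→J3 (+1); matched 2.
Augmenting path W4→J4 (+1); matched 3.
Augmenting path W3→J3→W2→J1→W1→J2 (+1); matched 4.
No augmenting path remains; maximum matching = 4.
König certificate: {W1, W2, W4, J3} is a vertex cover of size 4 (every listed pair touches it), so no matching can be larger.

4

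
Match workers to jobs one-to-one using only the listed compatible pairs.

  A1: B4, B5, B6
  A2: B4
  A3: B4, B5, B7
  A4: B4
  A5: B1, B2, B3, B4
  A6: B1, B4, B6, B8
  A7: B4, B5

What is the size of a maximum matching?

6

Unit-capacity flow: source→left, listed edges, right→sink; max matching = max flow.
Augmenting path A1→B4 (+1); matched 1.
Augmenting path A3→B5 (+1); matched 2.
Augmenting path A5→B1 (+1); matched 3.
Augmenting path A6→B6 (+1); matched 4.
Augmenting path A7→B5→A3→B7 (+1); matched 5.
Augmenting path A2→B4→A1→B6→A6→B8 (+1); matched 6.
No augmenting path remains; maximum matching = 6.
König certificate: {A1, A3, A5, A6, A7, B4} is a vertex cover of size 6 (every listed pair touches it), so no matching can be larger.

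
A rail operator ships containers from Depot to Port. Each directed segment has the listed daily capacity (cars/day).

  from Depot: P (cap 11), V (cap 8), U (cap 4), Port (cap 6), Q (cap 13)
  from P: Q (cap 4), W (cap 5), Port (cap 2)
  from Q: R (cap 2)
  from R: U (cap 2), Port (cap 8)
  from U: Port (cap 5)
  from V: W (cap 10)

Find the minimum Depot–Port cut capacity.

Augment Depot→Port: bottleneck 6, flow now 6.
Augment Depot→P→Port: bottleneck 2, flow now 8.
Augment Depot→U→Port: bottleneck 4, flow now 12.
Augment Depot→Q→R→Port: bottleneck 2, flow now 14.
No augmenting path remains; maximum flow = 14.
By max-flow min-cut, the minimum cut capacity equals the max flow.
In the residual graph, reachable from Depot: {Depot, P, Q, V, W}.
Min-cut edges: Depot→U (4), Depot→Port (6), P→Port (2), Q→R (2); capacity 4 + 6 + 2 + 2 = 14.

14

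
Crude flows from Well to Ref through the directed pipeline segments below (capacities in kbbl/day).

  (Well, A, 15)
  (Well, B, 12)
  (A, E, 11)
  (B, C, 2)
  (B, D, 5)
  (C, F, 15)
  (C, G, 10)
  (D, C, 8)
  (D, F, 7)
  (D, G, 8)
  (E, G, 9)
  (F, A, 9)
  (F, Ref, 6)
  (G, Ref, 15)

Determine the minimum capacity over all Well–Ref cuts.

Augment Well→A→E→G→Ref: bottleneck 9, flow now 9.
Augment Well→B→C→F→Ref: bottleneck 2, flow now 11.
Augment Well→B→D→F→Ref: bottleneck 4, flow now 15.
Augment Well→B→D→G→Ref: bottleneck 1, flow now 16.
No augmenting path remains; maximum flow = 16.
By max-flow min-cut, the minimum cut capacity equals the max flow.
In the residual graph, reachable from Well: {Well, A, B, E}.
Min-cut edges: B→C (2), B→D (5), E→G (9); capacity 2 + 5 + 9 = 16.

16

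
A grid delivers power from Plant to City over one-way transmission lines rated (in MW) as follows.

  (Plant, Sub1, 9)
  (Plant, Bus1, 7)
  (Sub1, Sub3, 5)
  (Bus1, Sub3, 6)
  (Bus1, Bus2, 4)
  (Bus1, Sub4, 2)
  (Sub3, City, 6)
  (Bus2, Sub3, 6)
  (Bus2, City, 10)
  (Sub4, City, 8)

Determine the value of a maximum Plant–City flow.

12

Augment Plant→Sub1→Sub3→City: bottleneck 5, flow now 5.
Augment Plant→Bus1→Sub3→City: bottleneck 1, flow now 6.
Augment Plant→Bus1→Bus2→City: bottleneck 4, flow now 10.
Augment Plant→Bus1→Sub4→City: bottleneck 2, flow now 12.
No augmenting path remains; maximum flow = 12.
In the residual graph, reachable from Plant: {Plant, Sub1}.
Min-cut edges: Plant→Bus1 (7), Sub1→Sub3 (5); capacity 7 + 5 = 12.
This cut is saturated, so no flow can exceed 12.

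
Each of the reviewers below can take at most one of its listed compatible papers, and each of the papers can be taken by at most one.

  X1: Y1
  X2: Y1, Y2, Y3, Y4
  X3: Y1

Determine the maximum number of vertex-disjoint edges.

2

Unit-capacity flow: source→left, listed edges, right→sink; max matching = max flow.
Augmenting path X1→Y1 (+1); matched 1.
Augmenting path X2→Y2 (+1); matched 2.
No augmenting path remains; maximum matching = 2.
König certificate: {X2, Y1} is a vertex cover of size 2 (every listed pair touches it), so no matching can be larger.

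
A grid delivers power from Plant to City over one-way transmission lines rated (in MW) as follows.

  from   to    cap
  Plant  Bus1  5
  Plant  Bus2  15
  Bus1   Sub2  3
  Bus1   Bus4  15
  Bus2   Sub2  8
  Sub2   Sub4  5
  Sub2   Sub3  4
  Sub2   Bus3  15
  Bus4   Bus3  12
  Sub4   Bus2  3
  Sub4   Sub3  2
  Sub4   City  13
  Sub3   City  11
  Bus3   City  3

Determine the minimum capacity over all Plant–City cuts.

Augment Plant→Bus1→Sub2→Sub4→City: bottleneck 3, flow now 3.
Augment Plant→Bus1→Bus4→Bus3→City: bottleneck 2, flow now 5.
Augment Plant→Bus2→Sub2→Sub4→City: bottleneck 2, flow now 7.
Augment Plant→Bus2→Sub2→Sub3→City: bottleneck 4, flow now 11.
Augment Plant→Bus2→Sub2→Bus3→City: bottleneck 1, flow now 12.
No augmenting path remains; maximum flow = 12.
By max-flow min-cut, the minimum cut capacity equals the max flow.
In the residual graph, reachable from Plant: {Plant, Bus1, Bus2, Sub2, Bus4, Bus3}.
Min-cut edges: Sub2→Sub4 (5), Sub2→Sub3 (4), Bus3→City (3); capacity 5 + 4 + 3 = 12.

12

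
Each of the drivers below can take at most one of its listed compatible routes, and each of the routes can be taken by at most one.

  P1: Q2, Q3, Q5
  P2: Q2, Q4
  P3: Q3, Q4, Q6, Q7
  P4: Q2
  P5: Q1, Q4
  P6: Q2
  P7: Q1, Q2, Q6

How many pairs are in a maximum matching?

6

Unit-capacity flow: source→left, listed edges, right→sink; max matching = max flow.
Augmenting path P1→Q2 (+1); matched 1.
Augmenting path P2→Q4 (+1); matched 2.
Augmenting path P3→Q3 (+1); matched 3.
Augmenting path P5→Q1 (+1); matched 4.
Augmenting path P7→Q6 (+1); matched 5.
Augmenting path P4→Q2→P1→Q5 (+1); matched 6.
No augmenting path remains; maximum matching = 6.
König certificate: {P1, P2, P3, P5, P7, Q2} is a vertex cover of size 6 (every listed pair touches it), so no matching can be larger.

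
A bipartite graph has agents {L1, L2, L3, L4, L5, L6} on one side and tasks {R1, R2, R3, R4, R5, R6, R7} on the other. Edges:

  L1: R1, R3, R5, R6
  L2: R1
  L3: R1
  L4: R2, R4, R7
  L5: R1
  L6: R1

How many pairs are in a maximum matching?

Unit-capacity flow: source→left, listed edges, right→sink; max matching = max flow.
Augmenting path L1→R1 (+1); matched 1.
Augmenting path L4→R2 (+1); matched 2.
Augmenting path L2→R1→L1→R3 (+1); matched 3.
No augmenting path remains; maximum matching = 3.
König certificate: {L1, L4, R1} is a vertex cover of size 3 (every listed pair touches it), so no matching can be larger.

3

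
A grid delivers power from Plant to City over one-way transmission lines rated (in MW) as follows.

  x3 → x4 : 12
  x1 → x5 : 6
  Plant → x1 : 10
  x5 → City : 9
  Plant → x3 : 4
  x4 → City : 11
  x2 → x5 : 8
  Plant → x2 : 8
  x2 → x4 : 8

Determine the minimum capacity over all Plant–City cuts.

18

Augment Plant→x1→x5→City: bottleneck 6, flow now 6.
Augment Plant→x2→x4→City: bottleneck 8, flow now 14.
Augment Plant→x3→x4→City: bottleneck 3, flow now 17.
Augment Plant→x3→x4→x2→x5→City: bottleneck 1, flow now 18. (uses reverse residual edge)
No augmenting path remains; maximum flow = 18.
By max-flow min-cut, the minimum cut capacity equals the max flow.
In the residual graph, reachable from Plant: {Plant, x1}.
Min-cut edges: Plant→x2 (8), Plant→x3 (4), x1→x5 (6); capacity 8 + 4 + 6 = 18.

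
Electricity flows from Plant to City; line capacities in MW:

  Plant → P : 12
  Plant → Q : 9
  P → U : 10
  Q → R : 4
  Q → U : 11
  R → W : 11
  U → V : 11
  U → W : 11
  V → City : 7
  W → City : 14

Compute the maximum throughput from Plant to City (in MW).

Augment Plant→P→U→V→City: bottleneck 7, flow now 7.
Augment Plant→P→U→W→City: bottleneck 3, flow now 10.
Augment Plant→Q→R→W→City: bottleneck 4, flow now 14.
Augment Plant→Q→U→W→City: bottleneck 5, flow now 19.
No augmenting path remains; maximum flow = 19.
In the residual graph, reachable from Plant: {Plant, P}.
Min-cut edges: Plant→Q (9), P→U (10); capacity 9 + 10 = 19.
This cut is saturated, so no flow can exceed 19.

19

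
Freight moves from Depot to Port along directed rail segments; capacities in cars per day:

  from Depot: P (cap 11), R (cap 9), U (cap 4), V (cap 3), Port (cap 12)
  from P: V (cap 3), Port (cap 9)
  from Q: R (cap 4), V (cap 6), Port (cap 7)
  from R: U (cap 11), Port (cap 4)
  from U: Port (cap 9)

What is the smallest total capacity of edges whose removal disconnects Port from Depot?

34

Augment Depot→Port: bottleneck 12, flow now 12.
Augment Depot→P→Port: bottleneck 9, flow now 21.
Augment Depot→R→Port: bottleneck 4, flow now 25.
Augment Depot→U→Port: bottleneck 4, flow now 29.
Augment Depot→R→U→Port: bottleneck 5, flow now 34.
No augmenting path remains; maximum flow = 34.
By max-flow min-cut, the minimum cut capacity equals the max flow.
In the residual graph, reachable from Depot: {Depot, P, V}.
Min-cut edges: Depot→R (9), Depot→U (4), Depot→Port (12), P→Port (9); capacity 9 + 4 + 12 + 9 = 34.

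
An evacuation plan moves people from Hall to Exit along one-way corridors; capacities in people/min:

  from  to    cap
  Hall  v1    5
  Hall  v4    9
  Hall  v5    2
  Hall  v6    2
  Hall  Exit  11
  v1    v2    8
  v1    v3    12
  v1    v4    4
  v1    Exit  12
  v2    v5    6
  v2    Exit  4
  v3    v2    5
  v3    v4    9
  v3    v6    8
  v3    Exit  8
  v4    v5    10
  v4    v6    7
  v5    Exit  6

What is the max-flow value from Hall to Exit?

Augment Hall→Exit: bottleneck 11, flow now 11.
Augment Hall→v1→Exit: bottleneck 5, flow now 16.
Augment Hall→v5→Exit: bottleneck 2, flow now 18.
Augment Hall→v4→v5→Exit: bottleneck 4, flow now 22.
No augmenting path remains; maximum flow = 22.
In the residual graph, reachable from Hall: {Hall, v4, v5, v6}.
Min-cut edges: Hall→v1 (5), Hall→Exit (11), v5→Exit (6); capacity 5 + 11 + 6 = 22.
This cut is saturated, so no flow can exceed 22.

22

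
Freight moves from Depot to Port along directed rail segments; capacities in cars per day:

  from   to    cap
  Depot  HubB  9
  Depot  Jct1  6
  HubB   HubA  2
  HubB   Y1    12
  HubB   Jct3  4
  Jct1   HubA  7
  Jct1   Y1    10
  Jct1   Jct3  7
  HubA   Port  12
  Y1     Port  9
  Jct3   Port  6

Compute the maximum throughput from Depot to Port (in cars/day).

15

Augment Depot→HubB→HubA→Port: bottleneck 2, flow now 2.
Augment Depot→HubB→Y1→Port: bottleneck 7, flow now 9.
Augment Depot→Jct1→HubA→Port: bottleneck 6, flow now 15.
No augmenting path remains; maximum flow = 15.
In the residual graph, reachable from Depot: {Depot}.
Min-cut edges: Depot→HubB (9), Depot→Jct1 (6); capacity 9 + 6 = 15.
This cut is saturated, so no flow can exceed 15.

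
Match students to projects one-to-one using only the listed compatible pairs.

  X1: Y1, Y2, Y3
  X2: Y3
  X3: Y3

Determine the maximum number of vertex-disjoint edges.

Unit-capacity flow: source→left, listed edges, right→sink; max matching = max flow.
Augmenting path X1→Y1 (+1); matched 1.
Augmenting path X2→Y3 (+1); matched 2.
No augmenting path remains; maximum matching = 2.
König certificate: {X1, Y3} is a vertex cover of size 2 (every listed pair touches it), so no matching can be larger.

2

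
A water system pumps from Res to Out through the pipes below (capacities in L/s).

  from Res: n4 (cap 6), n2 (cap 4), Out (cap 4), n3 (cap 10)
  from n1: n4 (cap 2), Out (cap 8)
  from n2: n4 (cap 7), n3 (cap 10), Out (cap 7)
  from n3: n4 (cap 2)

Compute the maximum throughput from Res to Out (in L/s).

8

Augment Res→Out: bottleneck 4, flow now 4.
Augment Res→n2→Out: bottleneck 4, flow now 8.
No augmenting path remains; maximum flow = 8.
In the residual graph, reachable from Res: {Res, n3, n4}.
Min-cut edges: Res→n2 (4), Res→Out (4); capacity 4 + 4 = 8.
This cut is saturated, so no flow can exceed 8.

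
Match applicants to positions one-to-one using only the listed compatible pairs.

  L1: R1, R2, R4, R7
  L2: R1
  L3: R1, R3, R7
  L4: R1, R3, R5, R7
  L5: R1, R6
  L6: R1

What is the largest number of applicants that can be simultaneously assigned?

Unit-capacity flow: source→left, listed edges, right→sink; max matching = max flow.
Augmenting path L1→R1 (+1); matched 1.
Augmenting path L3→R3 (+1); matched 2.
Augmenting path L4→R5 (+1); matched 3.
Augmenting path L5→R6 (+1); matched 4.
Augmenting path L2→R1→L1→R2 (+1); matched 5.
No augmenting path remains; maximum matching = 5.
König certificate: {L1, L3, L4, L5, R1} is a vertex cover of size 5 (every listed pair touches it), so no matching can be larger.

5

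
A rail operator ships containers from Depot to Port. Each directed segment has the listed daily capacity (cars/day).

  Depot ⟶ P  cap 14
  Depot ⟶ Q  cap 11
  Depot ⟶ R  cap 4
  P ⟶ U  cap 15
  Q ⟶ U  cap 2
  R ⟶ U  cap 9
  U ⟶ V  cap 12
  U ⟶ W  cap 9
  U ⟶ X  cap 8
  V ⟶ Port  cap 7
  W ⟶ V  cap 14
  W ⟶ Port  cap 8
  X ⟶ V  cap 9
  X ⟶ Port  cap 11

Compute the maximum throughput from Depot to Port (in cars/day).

20

Augment Depot→P→U→V→Port: bottleneck 7, flow now 7.
Augment Depot→P→U→W→Port: bottleneck 7, flow now 14.
Augment Depot→Q→U→W→Port: bottleneck 1, flow now 15.
Augment Depot→Q→U→X→Port: bottleneck 1, flow now 16.
Augment Depot→R→U→X→Port: bottleneck 4, flow now 20.
No augmenting path remains; maximum flow = 20.
In the residual graph, reachable from Depot: {Depot, Q}.
Min-cut edges: Depot→P (14), Depot→R (4), Q→U (2); capacity 14 + 4 + 2 = 20.
This cut is saturated, so no flow can exceed 20.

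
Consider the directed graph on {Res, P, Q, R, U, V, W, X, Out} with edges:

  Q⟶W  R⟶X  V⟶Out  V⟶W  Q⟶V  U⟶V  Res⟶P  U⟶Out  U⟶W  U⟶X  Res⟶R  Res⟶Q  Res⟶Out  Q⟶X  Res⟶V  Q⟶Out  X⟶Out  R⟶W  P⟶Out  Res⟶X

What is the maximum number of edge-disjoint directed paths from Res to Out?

5

Assign every edge capacity 1; by Menger, the answer equals the max flow.
Path Res→Out (+1); total 1.
Path Res→P→Out (+1); total 2.
Path Res→Q→Out (+1); total 3.
Path Res→V→Out (+1); total 4.
Path Res→X→Out (+1); total 5.
No residual Res→Out path; max flow = 5.
Certifying cut of size 5: {Res→Out, Res→P, Res→Q, Res→V, X→Out}.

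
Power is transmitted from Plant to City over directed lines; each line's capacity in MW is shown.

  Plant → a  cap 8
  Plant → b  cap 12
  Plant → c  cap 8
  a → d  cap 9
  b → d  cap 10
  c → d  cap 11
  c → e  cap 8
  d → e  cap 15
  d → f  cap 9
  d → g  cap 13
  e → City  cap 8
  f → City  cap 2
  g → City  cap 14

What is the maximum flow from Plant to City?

23

Augment Plant→c→e→City: bottleneck 8, flow now 8.
Augment Plant→a→d→f→City: bottleneck 2, flow now 10.
Augment Plant→a→d→g→City: bottleneck 6, flow now 16.
Augment Plant→b→d→g→City: bottleneck 7, flow now 23.
No augmenting path remains; maximum flow = 23.
In the residual graph, reachable from Plant: {Plant, a, b, c, d, e, f}.
Min-cut edges: d→g (13), e→City (8), f→City (2); capacity 13 + 8 + 2 = 23.
This cut is saturated, so no flow can exceed 23.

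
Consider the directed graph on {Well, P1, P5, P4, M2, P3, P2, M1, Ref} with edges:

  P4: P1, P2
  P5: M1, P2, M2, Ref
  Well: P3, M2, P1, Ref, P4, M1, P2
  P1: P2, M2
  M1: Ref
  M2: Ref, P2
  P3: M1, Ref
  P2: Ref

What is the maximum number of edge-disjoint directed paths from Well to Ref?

Assign every edge capacity 1; by Menger, the answer equals the max flow.
Path Well→Ref (+1); total 1.
Path Well→M2→Ref (+1); total 2.
Path Well→P3→Ref (+1); total 3.
Path Well→P2→Ref (+1); total 4.
Path Well→M1→Ref (+1); total 5.
No residual Well→Ref path; max flow = 5.
Certifying cut of size 5: {M2→Ref, P2→Ref, Well→M1, Well→P3, Well→Ref}.

5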